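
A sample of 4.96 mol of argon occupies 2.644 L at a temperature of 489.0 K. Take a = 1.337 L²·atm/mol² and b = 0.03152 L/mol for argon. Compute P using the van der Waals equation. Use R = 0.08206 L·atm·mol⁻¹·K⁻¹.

P = nRT/(V − nb) − a n²/V²
nRT/(V − nb) = (4.96)(0.08206)(489.0)/(2.644 − 4.96×0.03152) = 199.03/2.4877 = 80.006 atm
a n²/V² = (1.337)(4.96)²/(2.644)² = 4.7051 atm
P = 80.006 − 4.7051 = 75.30 atm

P ≈ 75.30 atm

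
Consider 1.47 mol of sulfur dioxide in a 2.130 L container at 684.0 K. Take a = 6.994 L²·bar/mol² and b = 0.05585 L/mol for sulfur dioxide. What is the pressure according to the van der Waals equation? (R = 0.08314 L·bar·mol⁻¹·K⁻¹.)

P = nRT/(V − nb) − a n²/V²
nRT/(V − nb) = (1.47)(0.08314)(684.0)/(2.130 − 1.47×0.05585) = 83.596/2.0479 = 40.820 bar
a n²/V² = (6.994)(1.47)²/(2.130)² = 3.3312 bar
P = 40.820 − 3.3312 = 37.49 bar

P ≈ 37.49 bar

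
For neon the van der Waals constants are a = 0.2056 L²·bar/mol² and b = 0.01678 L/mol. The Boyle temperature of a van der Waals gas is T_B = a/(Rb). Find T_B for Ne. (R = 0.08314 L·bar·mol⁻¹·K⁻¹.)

For a van der Waals gas the second virial coefficient B₂ = b − a/(RT) vanishes at T_B = a/(Rb).
T_B = 0.2056/(0.08314×0.01678) = 0.2056/0.0013951 = 147.4 K

T_B ≈ 147.4 K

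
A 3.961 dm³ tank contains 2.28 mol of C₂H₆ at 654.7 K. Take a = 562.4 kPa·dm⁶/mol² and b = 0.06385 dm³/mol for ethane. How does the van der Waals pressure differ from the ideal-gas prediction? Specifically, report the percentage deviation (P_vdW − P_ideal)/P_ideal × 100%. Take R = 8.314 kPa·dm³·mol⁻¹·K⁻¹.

-2.13 %

Ideal: P_ideal = nRT/V = (2.28)(8.314)(654.7)/3.961 = 3133.16 kPa
vdW: P = nRT/(V − nb) − a n²/V² = 12410.4/3.81542 − 2923.58/15.6895 = 3252.70 − 186.340 = 3066.36 kPa
% deviation = (3066.36 − 3133.16)/3133.16 × 100% = -2.13%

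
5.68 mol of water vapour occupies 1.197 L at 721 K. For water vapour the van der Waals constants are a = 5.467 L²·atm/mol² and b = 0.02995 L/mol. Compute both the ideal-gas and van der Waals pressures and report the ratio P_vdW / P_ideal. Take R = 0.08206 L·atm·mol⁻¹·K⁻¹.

Ideal: P_ideal = nRT/V = (5.68)(0.08206)(721)/1.197 = 280.751 atm
vdW: P = nRT/(V − nb) − a n²/V² = 336.059/1.02688 − 176.379/1.43281 = 327.262 − 123.100 = 204.162 atm
Ratio = 204.162/280.751 = 0.7272

P_vdW / P_ideal ≈ 0.7272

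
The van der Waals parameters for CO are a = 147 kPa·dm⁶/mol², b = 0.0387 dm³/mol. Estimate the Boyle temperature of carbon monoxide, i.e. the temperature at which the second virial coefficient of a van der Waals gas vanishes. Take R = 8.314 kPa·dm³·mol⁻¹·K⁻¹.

T_B ≈ 456.9 K

For a van der Waals gas the second virial coefficient B₂ = b − a/(RT) vanishes at T_B = a/(Rb).
T_B = 147/(8.314×0.0387) = 147/0.32175 = 456.9 K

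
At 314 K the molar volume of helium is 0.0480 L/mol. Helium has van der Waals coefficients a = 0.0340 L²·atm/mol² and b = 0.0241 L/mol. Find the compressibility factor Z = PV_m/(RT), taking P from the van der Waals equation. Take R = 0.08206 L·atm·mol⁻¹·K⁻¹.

Z ≈ 1.981

P = RT/(V_m − b) − a/V_m² = (0.08206)(314)/(0.0480 − 0.0241) − 0.0340/(0.0480)²
  = 25.767/0.023900 − 14.757 = 1078.1 − 14.757 = 1063.3 atm
Z = PV_m/(RT) = (1063.3)(0.0480)/((0.08206)(314)) = 51.038/25.767 = 1.981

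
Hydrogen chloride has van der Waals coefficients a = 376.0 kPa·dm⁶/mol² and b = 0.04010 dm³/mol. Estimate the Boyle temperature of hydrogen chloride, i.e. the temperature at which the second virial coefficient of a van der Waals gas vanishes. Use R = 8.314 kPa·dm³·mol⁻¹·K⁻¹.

For a van der Waals gas the second virial coefficient B₂ = b − a/(RT) vanishes at T_B = a/(Rb).
T_B = 376.0/(8.314×0.04010) = 376.0/0.33339 = 1128 K

T_B ≈ 1128 K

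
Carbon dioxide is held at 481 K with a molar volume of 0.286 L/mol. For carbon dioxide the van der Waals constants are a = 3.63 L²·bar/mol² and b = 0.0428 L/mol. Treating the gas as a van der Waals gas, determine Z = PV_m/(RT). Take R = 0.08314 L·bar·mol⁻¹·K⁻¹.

P = RT/(V_m − b) − a/V_m² = (0.08314)(481)/(0.286 − 0.0428) − 3.63/(0.286)²
  = 39.990/0.24320 − 44.379 = 164.43 − 44.379 = 120.05 bar
Z = PV_m/(RT) = (120.05)(0.286)/((0.08314)(481)) = 34.334/39.990 = 0.8586

Z ≈ 0.8586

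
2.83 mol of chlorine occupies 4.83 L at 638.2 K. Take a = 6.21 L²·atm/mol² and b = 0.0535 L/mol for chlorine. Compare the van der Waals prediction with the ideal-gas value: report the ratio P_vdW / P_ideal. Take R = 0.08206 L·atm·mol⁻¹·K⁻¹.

P_vdW / P_ideal ≈ 0.9629

Ideal: P_ideal = nRT/V = (2.83)(0.08206)(638.2)/4.83 = 30.6851 atm
vdW: P = nRT/(V − nb) − a n²/V² = 148.209/4.67860 − 49.7353/23.3289 = 31.6781 − 2.13192 = 29.5462 atm
Ratio = 29.5462/30.6851 = 0.9629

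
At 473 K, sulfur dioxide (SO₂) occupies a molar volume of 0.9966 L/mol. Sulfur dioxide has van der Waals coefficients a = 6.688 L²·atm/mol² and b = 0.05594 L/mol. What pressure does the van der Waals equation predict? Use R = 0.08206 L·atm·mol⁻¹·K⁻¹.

P = RT/(V_m − b) − a/V_m²
RT/(V_m − b) = (0.08206)(473)/(0.9966 − 0.05594) = 38.814/0.94066 = 41.263 atm
a/V_m² = 6.688/(0.9966)² = 6.7337 atm
P = 41.263 − 6.7337 = 34.53 atm

P ≈ 34.53 atm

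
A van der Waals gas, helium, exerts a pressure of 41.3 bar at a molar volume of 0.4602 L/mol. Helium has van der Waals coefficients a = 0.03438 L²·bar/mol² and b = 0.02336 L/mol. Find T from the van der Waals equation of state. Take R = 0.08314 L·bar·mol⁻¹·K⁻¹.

T = (P + a/V_m²)(V_m − b)/R
P + a/V_m² = 41.3 + 0.03438/(0.4602)² = 41.462 bar
V_m − b = 0.4602 − 0.02336 = 0.43684 L/mol
T = (41.462)(0.43684)/0.08314 = 217.9 K

T ≈ 217.9 K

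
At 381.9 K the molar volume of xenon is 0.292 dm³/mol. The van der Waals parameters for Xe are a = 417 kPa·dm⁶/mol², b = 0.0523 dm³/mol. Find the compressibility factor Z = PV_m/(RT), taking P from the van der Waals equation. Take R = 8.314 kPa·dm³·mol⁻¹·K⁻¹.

Z ≈ 0.7684

P = RT/(V_m − b) − a/V_m² = (8.314)(381.9)/(0.292 − 0.0523) − 417/(0.292)²
  = 3175.1/0.23970 − 4890.7 = 13246 − 4890.7 = 8355 kPa
Z = PV_m/(RT) = (8355)(0.292)/((8.314)(381.9)) = 2439.7/3175.1 = 0.7684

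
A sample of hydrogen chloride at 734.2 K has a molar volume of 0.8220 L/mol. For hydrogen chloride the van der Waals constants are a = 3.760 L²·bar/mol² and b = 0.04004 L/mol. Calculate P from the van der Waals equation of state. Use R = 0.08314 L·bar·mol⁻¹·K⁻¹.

P ≈ 72.50 bar

P = RT/(V_m − b) − a/V_m²
RT/(V_m − b) = (0.08314)(734.2)/(0.8220 − 0.04004) = 61.041/0.78196 = 78.062 bar
a/V_m² = 3.760/(0.8220)² = 5.5647 bar
P = 78.062 − 5.5647 = 72.50 bar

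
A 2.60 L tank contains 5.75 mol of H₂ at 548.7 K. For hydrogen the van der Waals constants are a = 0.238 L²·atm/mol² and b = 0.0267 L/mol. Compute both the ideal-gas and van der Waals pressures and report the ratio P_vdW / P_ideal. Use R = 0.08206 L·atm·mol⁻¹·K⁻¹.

P_vdW / P_ideal ≈ 1.051

Ideal: P_ideal = nRT/V = (5.75)(0.08206)(548.7)/2.60 = 99.5774 atm
vdW: P = nRT/(V − nb) − a n²/V² = 258.901/2.44648 − 7.86888/6.76000 = 105.826 − 1.16404 = 104.662 atm
Ratio = 104.662/99.5774 = 1.051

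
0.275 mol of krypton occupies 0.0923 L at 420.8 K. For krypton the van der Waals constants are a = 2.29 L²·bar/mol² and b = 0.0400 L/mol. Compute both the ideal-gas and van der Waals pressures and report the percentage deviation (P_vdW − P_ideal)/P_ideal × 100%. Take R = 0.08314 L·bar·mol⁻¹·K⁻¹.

-5.97 %

Ideal: P_ideal = nRT/V = (0.275)(0.08314)(420.8)/0.0923 = 104.236 bar
vdW: P = nRT/(V − nb) − a n²/V² = 9.62096/0.0813000 − 0.173181/0.00851929 = 118.339 − 20.3281 = 98.011 bar
% deviation = (98.011 − 104.236)/104.236 × 100% = -5.97%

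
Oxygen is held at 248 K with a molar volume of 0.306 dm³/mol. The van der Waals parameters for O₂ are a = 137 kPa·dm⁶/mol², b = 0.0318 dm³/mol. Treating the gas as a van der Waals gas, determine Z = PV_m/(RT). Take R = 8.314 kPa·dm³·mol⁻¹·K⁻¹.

Z ≈ 0.8988

P = RT/(V_m − b) − a/V_m² = (8.314)(248)/(0.306 − 0.0318) − 137/(0.306)²
  = 2061.9/0.27420 − 1463.1 = 7519.7 − 1463.1 = 6056.6 kPa
Z = PV_m/(RT) = (6056.6)(0.306)/((8.314)(248)) = 1853.3/2061.9 = 0.8988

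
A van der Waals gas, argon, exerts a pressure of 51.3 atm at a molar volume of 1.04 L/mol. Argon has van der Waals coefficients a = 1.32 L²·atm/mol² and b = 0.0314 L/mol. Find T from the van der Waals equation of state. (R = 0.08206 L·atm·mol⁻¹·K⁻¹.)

T = (P + a/V_m²)(V_m − b)/R
P + a/V_m² = 51.3 + 1.32/(1.04)² = 52.520 atm
V_m − b = 1.04 − 0.0314 = 1.0086 L/mol
T = (52.520)(1.0086)/0.08206 = 645.5 K

T ≈ 645.5 K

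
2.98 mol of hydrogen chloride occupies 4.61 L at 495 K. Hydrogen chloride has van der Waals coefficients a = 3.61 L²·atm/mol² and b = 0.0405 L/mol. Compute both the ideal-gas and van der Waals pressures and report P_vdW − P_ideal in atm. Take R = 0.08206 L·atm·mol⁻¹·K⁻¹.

Ideal: P_ideal = nRT/V = (2.98)(0.08206)(495)/4.61 = 26.2574 atm
vdW: P = nRT/(V − nb) − a n²/V² = 121.047/4.48931 − 32.0582/21.2521 = 26.9634 − 1.50847 = 25.4549 atm
ΔP = 25.4549 − 26.2574 = -0.803 atm

ΔP ≈ -0.803 atm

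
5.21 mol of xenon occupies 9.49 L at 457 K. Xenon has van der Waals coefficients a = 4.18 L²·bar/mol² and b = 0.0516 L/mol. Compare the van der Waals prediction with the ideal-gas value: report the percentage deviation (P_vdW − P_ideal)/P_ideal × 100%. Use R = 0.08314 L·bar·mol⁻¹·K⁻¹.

Ideal: P_ideal = nRT/V = (5.21)(0.08314)(457)/9.49 = 20.8592 bar
vdW: P = nRT/(V − nb) − a n²/V² = 197.954/9.22116 − 113.462/90.0601 = 21.4674 − 1.25985 = 20.2076 bar
% deviation = (20.2076 − 20.8592)/20.8592 × 100% = -3.12%

-3.12 %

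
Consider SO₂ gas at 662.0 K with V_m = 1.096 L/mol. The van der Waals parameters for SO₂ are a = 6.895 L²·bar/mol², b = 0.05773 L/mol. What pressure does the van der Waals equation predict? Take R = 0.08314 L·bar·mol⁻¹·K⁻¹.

P ≈ 47.27 bar

P = RT/(V_m − b) − a/V_m²
RT/(V_m − b) = (0.08314)(662.0)/(1.096 − 0.05773) = 55.039/1.0383 = 53.009 bar
a/V_m² = 6.895/(1.096)² = 5.7400 bar
P = 53.009 − 5.7400 = 47.27 bar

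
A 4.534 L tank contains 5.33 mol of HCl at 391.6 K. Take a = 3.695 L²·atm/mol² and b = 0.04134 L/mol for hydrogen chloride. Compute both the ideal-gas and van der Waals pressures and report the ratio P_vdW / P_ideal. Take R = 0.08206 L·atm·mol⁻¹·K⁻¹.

Ideal: P_ideal = nRT/V = (5.33)(0.08206)(391.6)/4.534 = 37.7763 atm
vdW: P = nRT/(V − nb) − a n²/V² = 171.278/4.31366 − 104.971/20.5572 = 39.7060 − 5.10629 = 34.5997 atm
Ratio = 34.5997/37.7763 = 0.9159

P_vdW / P_ideal ≈ 0.9159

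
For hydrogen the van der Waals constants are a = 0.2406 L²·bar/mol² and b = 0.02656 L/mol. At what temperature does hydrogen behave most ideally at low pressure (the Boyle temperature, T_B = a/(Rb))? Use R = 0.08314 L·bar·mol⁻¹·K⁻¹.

T_B ≈ 109.0 K

For a van der Waals gas the second virial coefficient B₂ = b − a/(RT) vanishes at T_B = a/(Rb).
T_B = 0.2406/(0.08314×0.02656) = 0.2406/0.0022082 = 109.0 K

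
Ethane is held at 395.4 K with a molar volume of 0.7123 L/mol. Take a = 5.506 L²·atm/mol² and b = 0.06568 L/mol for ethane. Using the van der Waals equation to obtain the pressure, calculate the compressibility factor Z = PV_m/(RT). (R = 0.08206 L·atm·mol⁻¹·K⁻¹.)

P = RT/(V_m − b) − a/V_m² = (0.08206)(395.4)/(0.7123 − 0.06568) − 5.506/(0.7123)²
  = 32.447/0.64662 − 10.852 = 50.179 − 10.852 = 39.327 atm
Z = PV_m/(RT) = (39.327)(0.7123)/((0.08206)(395.4)) = 28.013/32.447 = 0.8633

Z ≈ 0.8633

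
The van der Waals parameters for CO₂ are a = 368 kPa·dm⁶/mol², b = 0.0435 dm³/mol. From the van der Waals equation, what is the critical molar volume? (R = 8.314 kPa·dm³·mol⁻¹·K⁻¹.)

For a van der Waals gas, V_m,c = 3b.
V_m,c = 3×0.0435 = 0.1305 dm³/mol

V_m,c ≈ 0.1305 dm³/mol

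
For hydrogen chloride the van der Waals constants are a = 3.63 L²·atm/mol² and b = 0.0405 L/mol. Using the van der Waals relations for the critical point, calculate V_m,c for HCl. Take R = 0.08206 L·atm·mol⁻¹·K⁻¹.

V_m,c ≈ 0.1215 L/mol

For a van der Waals gas, V_m,c = 3b.
V_m,c = 3×0.0405 = 0.1215 L/mol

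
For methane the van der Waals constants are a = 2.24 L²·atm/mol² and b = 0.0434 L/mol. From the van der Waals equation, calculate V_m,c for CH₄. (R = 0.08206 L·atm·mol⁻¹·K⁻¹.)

V_m,c ≈ 0.1302 L/mol

For a van der Waals gas, V_m,c = 3b.
V_m,c = 3×0.0434 = 0.1302 L/mol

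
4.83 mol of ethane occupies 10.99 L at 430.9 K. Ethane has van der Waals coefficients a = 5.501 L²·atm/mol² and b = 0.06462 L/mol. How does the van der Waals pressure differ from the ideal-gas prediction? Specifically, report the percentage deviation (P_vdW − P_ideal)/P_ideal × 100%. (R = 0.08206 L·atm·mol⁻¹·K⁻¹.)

-3.91 %

Ideal: P_ideal = nRT/V = (4.83)(0.08206)(430.9)/10.99 = 15.5402 atm
vdW: P = nRT/(V − nb) − a n²/V² = 170.787/10.6779 − 128.332/120.780 = 15.9944 − 1.06253 = 14.9319 atm
% deviation = (14.9319 − 15.5402)/15.5402 × 100% = -3.91%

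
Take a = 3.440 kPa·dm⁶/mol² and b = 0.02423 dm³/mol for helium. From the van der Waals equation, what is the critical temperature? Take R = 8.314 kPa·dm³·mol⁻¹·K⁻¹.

T_c ≈ 5.060 K

For a van der Waals gas, T_c = 8a/(27Rb).
T_c = 8×3.440/(27×8.314×0.02423) = 27.520/5.4391 = 5.060 K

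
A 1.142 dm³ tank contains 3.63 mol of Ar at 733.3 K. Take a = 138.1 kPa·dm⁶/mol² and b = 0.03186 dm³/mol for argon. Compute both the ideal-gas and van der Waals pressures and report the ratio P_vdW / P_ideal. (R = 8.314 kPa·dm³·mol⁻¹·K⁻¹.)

P_vdW / P_ideal ≈ 1.041

Ideal: P_ideal = nRT/V = (3.63)(8.314)(733.3)/1.142 = 19379.0 kPa
vdW: P = nRT/(V − nb) − a n²/V² = 22130.9/1.02635 − 1819.73/1.30416 = 21562.7 − 1395.33 = 20167.4 kPa
Ratio = 20167.4/19379.0 = 1.041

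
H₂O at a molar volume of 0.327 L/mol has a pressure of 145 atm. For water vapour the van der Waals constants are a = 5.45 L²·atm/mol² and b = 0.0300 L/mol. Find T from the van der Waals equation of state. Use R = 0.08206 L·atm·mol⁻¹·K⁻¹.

T ≈ 709.3 K

T = (P + a/V_m²)(V_m − b)/R
P + a/V_m² = 145 + 5.45/(0.327)² = 195.97 atm
V_m − b = 0.327 − 0.0300 = 0.29700 L/mol
T = (195.97)(0.29700)/0.08206 = 709.3 K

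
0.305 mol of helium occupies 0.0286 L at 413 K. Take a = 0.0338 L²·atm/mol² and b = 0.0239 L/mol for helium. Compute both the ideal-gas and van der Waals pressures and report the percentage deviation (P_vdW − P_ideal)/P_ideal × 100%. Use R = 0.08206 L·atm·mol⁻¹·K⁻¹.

33.14 %

Ideal: P_ideal = nRT/V = (0.305)(0.08206)(413)/0.0286 = 361.423 atm
vdW: P = nRT/(V − nb) − a n²/V² = 10.3367/0.0213105 − 0.00314425/0.000817960 = 485.052 − 3.84401 = 481.208 atm
% deviation = (481.208 − 361.423)/361.423 × 100% = 33.14%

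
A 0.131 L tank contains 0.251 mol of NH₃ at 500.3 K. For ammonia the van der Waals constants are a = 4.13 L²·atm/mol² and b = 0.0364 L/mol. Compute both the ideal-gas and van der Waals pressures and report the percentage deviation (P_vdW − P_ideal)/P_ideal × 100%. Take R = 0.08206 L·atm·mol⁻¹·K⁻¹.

Ideal: P_ideal = nRT/V = (0.251)(0.08206)(500.3)/0.131 = 78.6619 atm
vdW: P = nRT/(V − nb) − a n²/V² = 10.3047/0.121864 − 0.260194/0.0171610 = 84.5590 − 15.1619 = 69.3971 atm
% deviation = (69.3971 − 78.6619)/78.6619 × 100% = -11.78%

-11.78 %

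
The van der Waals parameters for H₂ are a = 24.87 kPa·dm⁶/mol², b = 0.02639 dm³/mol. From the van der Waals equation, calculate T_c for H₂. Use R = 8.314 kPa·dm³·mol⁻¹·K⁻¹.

T_c ≈ 33.59 K

For a van der Waals gas, T_c = 8a/(27Rb).
T_c = 8×24.87/(27×8.314×0.02639) = 198.96/5.9240 = 33.59 K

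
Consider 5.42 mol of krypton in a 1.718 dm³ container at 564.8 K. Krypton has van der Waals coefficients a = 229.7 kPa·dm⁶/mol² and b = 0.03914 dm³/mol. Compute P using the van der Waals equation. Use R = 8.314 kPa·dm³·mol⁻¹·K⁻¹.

P = nRT/(V − nb) − a n²/V²
nRT/(V − nb) = (5.42)(8.314)(564.8)/(1.718 − 5.42×0.03914) = 25451/1.5059 = 16901 kPa
a n²/V² = (229.7)(5.42)²/(1.718)² = 2286.2 kPa
P = 16901 − 2286.2 = 14615 kPa

P ≈ 14615 kPa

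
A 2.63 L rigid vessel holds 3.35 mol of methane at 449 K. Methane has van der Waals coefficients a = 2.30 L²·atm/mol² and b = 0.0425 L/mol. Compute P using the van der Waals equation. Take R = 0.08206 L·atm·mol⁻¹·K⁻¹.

P = nRT/(V − nb) − a n²/V²
nRT/(V − nb) = (3.35)(0.08206)(449)/(2.63 − 3.35×0.0425) = 123.43/2.4876 = 49.618 atm
a n²/V² = (2.30)(3.35)²/(2.63)² = 3.7317 atm
P = 49.618 − 3.7317 = 45.89 atm

P ≈ 45.89 atm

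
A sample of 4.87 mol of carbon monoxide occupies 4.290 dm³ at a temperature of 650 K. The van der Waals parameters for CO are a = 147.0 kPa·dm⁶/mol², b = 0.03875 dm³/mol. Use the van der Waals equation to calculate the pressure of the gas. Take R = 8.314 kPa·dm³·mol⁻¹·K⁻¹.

P = nRT/(V − nb) − a n²/V²
nRT/(V − nb) = (4.87)(8.314)(650)/(4.290 − 4.87×0.03875) = 26318/4.1013 = 6417.0 kPa
a n²/V² = (147.0)(4.87)²/(4.290)² = 189.44 kPa
P = 6417.0 − 189.44 = 6228 kPa

P ≈ 6228 kPa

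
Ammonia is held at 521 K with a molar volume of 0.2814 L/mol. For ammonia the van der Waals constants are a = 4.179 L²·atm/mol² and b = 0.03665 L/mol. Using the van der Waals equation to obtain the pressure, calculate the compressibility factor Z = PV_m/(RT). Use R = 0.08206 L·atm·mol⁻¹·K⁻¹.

P = RT/(V_m − b) − a/V_m² = (0.08206)(521)/(0.2814 − 0.03665) − 4.179/(0.2814)²
  = 42.753/0.24475 − 52.775 = 174.68 − 52.775 = 121.91 atm
Z = PV_m/(RT) = (121.91)(0.2814)/((0.08206)(521)) = 34.305/42.753 = 0.8024

Z ≈ 0.8024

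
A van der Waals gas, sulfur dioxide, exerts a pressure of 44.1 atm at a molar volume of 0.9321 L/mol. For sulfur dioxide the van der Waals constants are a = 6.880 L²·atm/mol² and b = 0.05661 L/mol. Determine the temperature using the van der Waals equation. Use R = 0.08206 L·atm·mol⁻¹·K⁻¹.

T ≈ 555.0 K

T = (P + a/V_m²)(V_m − b)/R
P + a/V_m² = 44.1 + 6.880/(0.9321)² = 52.019 atm
V_m − b = 0.9321 − 0.05661 = 0.87549 L/mol
T = (52.019)(0.87549)/0.08206 = 555.0 K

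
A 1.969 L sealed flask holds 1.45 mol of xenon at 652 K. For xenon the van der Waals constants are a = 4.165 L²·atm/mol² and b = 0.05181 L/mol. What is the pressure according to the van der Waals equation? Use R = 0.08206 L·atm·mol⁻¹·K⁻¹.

P ≈ 38.70 atm

P = nRT/(V − nb) − a n²/V²
nRT/(V − nb) = (1.45)(0.08206)(652)/(1.969 − 1.45×0.05181) = 77.580/1.8939 = 40.963 atm
a n²/V² = (4.165)(1.45)²/(1.969)² = 2.2587 atm
P = 40.963 − 2.2587 = 38.70 atm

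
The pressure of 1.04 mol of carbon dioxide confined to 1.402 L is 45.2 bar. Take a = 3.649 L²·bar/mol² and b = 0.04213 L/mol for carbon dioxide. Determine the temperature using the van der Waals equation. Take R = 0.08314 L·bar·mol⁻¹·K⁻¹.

T ≈ 741.5 K

T = (P + a n²/V²)(V − nb)/(nR)
P + a n²/V² = 45.2 + (3.649)(1.04)²/(1.402)² = 47.208 bar
V − nb = 1.402 − (1.04)(0.04213) = 1.3582 L
T = (47.208)(1.3582)/((1.04)(0.08314)) = 741.5 K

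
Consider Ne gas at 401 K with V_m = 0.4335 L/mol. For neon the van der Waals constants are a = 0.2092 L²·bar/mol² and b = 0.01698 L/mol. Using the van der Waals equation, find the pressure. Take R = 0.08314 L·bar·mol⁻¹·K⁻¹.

P = RT/(V_m − b) − a/V_m²
RT/(V_m − b) = (0.08314)(401)/(0.4335 − 0.01698) = 33.339/0.41652 = 80.042 bar
a/V_m² = 0.2092/(0.4335)² = 1.1132 bar
P = 80.042 − 1.1132 = 78.93 bar

P ≈ 78.93 bar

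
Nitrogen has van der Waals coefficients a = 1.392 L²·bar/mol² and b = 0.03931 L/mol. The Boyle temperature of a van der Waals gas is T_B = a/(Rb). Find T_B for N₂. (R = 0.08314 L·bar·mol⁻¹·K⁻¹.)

T_B ≈ 425.9 K

For a van der Waals gas the second virial coefficient B₂ = b − a/(RT) vanishes at T_B = a/(Rb).
T_B = 1.392/(0.08314×0.03931) = 1.392/0.0032682 = 425.9 K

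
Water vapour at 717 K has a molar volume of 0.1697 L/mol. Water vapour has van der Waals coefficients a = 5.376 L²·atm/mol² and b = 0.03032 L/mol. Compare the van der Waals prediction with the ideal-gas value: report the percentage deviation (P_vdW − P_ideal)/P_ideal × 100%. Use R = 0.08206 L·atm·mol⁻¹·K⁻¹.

-32.09 %

Ideal: P_ideal = RT/V_m = (0.08206)(717)/0.1697 = 346.712 atm
vdW: P = RT/(V_m − b) − a/V_m² = 58.8370/0.139380 − 5.376/0.0287981 = 422.134 − 186.679 = 235.455 atm
% deviation = (235.455 − 346.712)/346.712 × 100% = -32.09%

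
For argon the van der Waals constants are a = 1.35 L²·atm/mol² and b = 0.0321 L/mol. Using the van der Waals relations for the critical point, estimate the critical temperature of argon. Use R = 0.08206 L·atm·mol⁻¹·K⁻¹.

T_c ≈ 151.9 K

For a van der Waals gas, T_c = 8a/(27Rb).
T_c = 8×1.35/(27×0.08206×0.0321) = 10.800/0.071121 = 151.9 K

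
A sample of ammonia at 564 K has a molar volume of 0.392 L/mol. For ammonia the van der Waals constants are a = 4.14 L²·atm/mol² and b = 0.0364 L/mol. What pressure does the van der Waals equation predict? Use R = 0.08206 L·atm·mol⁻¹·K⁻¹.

P = RT/(V_m − b) − a/V_m²
RT/(V_m − b) = (0.08206)(564)/(0.392 − 0.0364) = 46.282/0.35560 = 130.15 atm
a/V_m² = 4.14/(0.392)² = 26.942 atm
P = 130.15 − 26.942 = 103.2 atm

P ≈ 103.2 atm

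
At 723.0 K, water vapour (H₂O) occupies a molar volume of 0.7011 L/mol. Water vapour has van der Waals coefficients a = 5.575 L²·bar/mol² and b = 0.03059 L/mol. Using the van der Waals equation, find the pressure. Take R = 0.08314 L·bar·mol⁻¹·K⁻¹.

P = RT/(V_m − b) − a/V_m²
RT/(V_m − b) = (0.08314)(723.0)/(0.7011 − 0.03059) = 60.110/0.67051 = 89.648 bar
a/V_m² = 5.575/(0.7011)² = 11.342 bar
P = 89.648 − 11.342 = 78.31 bar

P ≈ 78.31 bar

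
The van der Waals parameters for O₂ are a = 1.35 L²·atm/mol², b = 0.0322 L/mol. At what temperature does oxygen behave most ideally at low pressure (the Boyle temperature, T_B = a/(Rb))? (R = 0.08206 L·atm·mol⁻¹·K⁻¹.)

For a van der Waals gas the second virial coefficient B₂ = b − a/(RT) vanishes at T_B = a/(Rb).
T_B = 1.35/(0.08206×0.0322) = 1.35/0.0026423 = 510.9 K

T_B ≈ 510.9 K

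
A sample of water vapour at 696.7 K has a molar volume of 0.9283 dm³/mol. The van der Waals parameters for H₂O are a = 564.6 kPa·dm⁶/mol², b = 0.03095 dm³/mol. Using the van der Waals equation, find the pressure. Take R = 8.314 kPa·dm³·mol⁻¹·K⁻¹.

P ≈ 5800 kPa

P = RT/(V_m − b) − a/V_m²
RT/(V_m − b) = (8.314)(696.7)/(0.9283 − 0.03095) = 5792.4/0.89735 = 6455.0 kPa
a/V_m² = 564.6/(0.9283)² = 655.19 kPa
P = 6455.0 − 655.19 = 5800 kPa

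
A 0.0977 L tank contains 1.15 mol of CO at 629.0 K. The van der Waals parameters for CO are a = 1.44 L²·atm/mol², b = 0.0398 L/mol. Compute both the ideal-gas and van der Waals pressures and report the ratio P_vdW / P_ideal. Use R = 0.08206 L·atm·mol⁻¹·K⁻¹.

Ideal: P_ideal = nRT/V = (1.15)(0.08206)(629.0)/0.0977 = 607.555 atm
vdW: P = nRT/(V − nb) − a n²/V² = 59.3581/0.0519300 − 1.90440/0.00954529 = 1143.04 − 199.512 = 943.53 atm
Ratio = 943.53/607.555 = 1.553

P_vdW / P_ideal ≈ 1.553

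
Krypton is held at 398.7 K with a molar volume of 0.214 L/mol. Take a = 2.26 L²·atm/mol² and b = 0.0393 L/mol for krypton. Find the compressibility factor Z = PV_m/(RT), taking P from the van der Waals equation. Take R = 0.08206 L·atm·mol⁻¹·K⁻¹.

Z ≈ 0.9022

P = RT/(V_m − b) − a/V_m² = (0.08206)(398.7)/(0.214 − 0.0393) − 2.26/(0.214)²
  = 32.717/0.17470 − 49.349 = 187.28 − 49.349 = 137.93 atm
Z = PV_m/(RT) = (137.93)(0.214)/((0.08206)(398.7)) = 29.517/32.717 = 0.9022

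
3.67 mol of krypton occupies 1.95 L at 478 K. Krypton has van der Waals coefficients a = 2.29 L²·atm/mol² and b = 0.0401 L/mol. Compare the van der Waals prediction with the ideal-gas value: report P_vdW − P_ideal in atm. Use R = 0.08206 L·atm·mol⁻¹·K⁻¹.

ΔP ≈ -2.085 atm

Ideal: P_ideal = nRT/V = (3.67)(0.08206)(478)/1.95 = 73.8229 atm
vdW: P = nRT/(V − nb) − a n²/V² = 143.955/1.80283 − 30.8438/3.80250 = 79.8495 − 8.11145 = 71.7381 atm
ΔP = 71.7381 − 73.8229 = -2.085 atm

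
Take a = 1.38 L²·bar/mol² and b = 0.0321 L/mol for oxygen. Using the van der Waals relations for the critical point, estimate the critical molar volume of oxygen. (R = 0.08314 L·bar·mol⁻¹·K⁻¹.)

V_m,c ≈ 0.09630 L/mol

For a van der Waals gas, V_m,c = 3b.
V_m,c = 3×0.0321 = 0.09630 L/mol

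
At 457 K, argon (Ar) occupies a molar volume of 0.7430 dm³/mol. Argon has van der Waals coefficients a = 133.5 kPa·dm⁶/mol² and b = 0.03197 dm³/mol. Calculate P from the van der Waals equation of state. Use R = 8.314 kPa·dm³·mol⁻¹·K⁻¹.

P = RT/(V_m − b) − a/V_m²
RT/(V_m − b) = (8.314)(457)/(0.7430 − 0.03197) = 3799.5/0.71103 = 5343.7 kPa
a/V_m² = 133.5/(0.7430)² = 241.83 kPa
P = 5343.7 − 241.83 = 5102 kPa

P ≈ 5102 kPa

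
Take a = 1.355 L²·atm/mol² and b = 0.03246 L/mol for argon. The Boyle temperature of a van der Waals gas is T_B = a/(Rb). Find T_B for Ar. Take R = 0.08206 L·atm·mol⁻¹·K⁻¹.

For a van der Waals gas the second virial coefficient B₂ = b − a/(RT) vanishes at T_B = a/(Rb).
T_B = 1.355/(0.08206×0.03246) = 1.355/0.0026637 = 508.7 K

T_B ≈ 508.7 K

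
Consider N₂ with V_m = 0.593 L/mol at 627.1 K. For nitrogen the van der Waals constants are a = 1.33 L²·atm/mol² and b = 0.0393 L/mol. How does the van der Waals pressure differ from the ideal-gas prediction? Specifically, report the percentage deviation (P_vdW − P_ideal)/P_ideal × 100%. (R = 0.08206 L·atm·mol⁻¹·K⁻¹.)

2.74 %

Ideal: P_ideal = RT/V_m = (0.08206)(627.1)/0.593 = 86.7788 atm
vdW: P = RT/(V_m − b) − a/V_m² = 51.4598/0.553700 − 1.33/0.351649 = 92.9381 − 3.78218 = 89.1559 atm
% deviation = (89.1559 − 86.7788)/86.7788 × 100% = 2.74%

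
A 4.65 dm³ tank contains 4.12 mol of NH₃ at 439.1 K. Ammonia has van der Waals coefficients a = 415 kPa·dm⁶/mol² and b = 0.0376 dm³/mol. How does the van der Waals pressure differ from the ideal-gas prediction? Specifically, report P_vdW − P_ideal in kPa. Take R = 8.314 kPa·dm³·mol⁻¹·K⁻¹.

Ideal: P_ideal = nRT/V = (4.12)(8.314)(439.1)/4.65 = 3234.58 kPa
vdW: P = nRT/(V − nb) − a n²/V² = 15040.8/4.49509 − 7044.38/21.6225 = 3346.05 − 325.789 = 3020.26 kPa
ΔP = 3020.26 − 3234.58 = -214.3 kPa

ΔP ≈ -214.3 kPa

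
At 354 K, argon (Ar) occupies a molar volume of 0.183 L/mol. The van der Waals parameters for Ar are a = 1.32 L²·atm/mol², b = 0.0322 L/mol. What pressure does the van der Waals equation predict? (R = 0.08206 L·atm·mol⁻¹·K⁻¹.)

P ≈ 153.2 atm

P = RT/(V_m − b) − a/V_m²
RT/(V_m − b) = (0.08206)(354)/(0.183 − 0.0322) = 29.049/0.15080 = 192.63 atm
a/V_m² = 1.32/(0.183)² = 39.416 atm
P = 192.63 − 39.416 = 153.2 atm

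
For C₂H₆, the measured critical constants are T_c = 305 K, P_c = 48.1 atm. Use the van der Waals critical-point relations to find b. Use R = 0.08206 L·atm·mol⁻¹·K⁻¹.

b ≈ 0.06504 L/mol

From T_c = 8a/(27Rb) and P_c = a/(27b²): b = R T_c/(8 P_c).
b = (0.08206)(305)/(8×48.1) = 25.028/384.80 = 0.06504 L/mol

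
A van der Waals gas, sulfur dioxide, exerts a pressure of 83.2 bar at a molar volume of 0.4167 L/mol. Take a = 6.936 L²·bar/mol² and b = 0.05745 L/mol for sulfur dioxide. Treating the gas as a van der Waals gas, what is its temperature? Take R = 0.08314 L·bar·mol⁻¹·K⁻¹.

T ≈ 532.1 K

T = (P + a/V_m²)(V_m − b)/R
P + a/V_m² = 83.2 + 6.936/(0.4167)² = 123.14 bar
V_m − b = 0.4167 − 0.05745 = 0.35925 L/mol
T = (123.14)(0.35925)/0.08314 = 532.1 K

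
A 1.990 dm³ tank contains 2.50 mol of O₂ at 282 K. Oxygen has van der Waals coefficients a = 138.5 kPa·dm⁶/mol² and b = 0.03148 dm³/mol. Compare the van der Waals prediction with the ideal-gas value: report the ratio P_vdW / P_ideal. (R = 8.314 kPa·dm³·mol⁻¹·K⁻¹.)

P_vdW / P_ideal ≈ 0.9670

Ideal: P_ideal = nRT/V = (2.50)(8.314)(282)/1.990 = 2945.41 kPa
vdW: P = nRT/(V − nb) − a n²/V² = 5861.37/1.91130 − 865.625/3.96010 = 3066.69 − 218.587 = 2848.10 kPa
Ratio = 2848.10/2945.41 = 0.9670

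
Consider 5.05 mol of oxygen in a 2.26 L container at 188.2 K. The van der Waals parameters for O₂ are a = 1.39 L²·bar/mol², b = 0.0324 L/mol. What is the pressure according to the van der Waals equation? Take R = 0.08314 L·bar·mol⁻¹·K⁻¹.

P ≈ 30.75 bar

P = nRT/(V − nb) − a n²/V²
nRT/(V − nb) = (5.05)(0.08314)(188.2)/(2.26 − 5.05×0.0324) = 79.017/2.0964 = 37.692 bar
a n²/V² = (1.39)(5.05)²/(2.26)² = 6.9403 bar
P = 37.692 − 6.9403 = 30.75 bar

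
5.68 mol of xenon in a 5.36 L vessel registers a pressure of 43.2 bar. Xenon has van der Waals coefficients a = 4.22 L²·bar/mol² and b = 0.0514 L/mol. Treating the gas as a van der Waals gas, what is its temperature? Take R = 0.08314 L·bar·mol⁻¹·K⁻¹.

T ≈ 514.5 K

T = (P + a n²/V²)(V − nb)/(nR)
P + a n²/V² = 43.2 + (4.22)(5.68)²/(5.36)² = 47.939 bar
V − nb = 5.36 − (5.68)(0.0514) = 5.0680 L
T = (47.939)(5.0680)/((5.68)(0.08314)) = 514.5 K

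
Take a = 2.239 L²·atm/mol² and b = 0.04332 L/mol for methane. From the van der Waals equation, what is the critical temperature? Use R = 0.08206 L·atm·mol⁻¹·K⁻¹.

T_c ≈ 186.6 K

For a van der Waals gas, T_c = 8a/(27Rb).
T_c = 8×2.239/(27×0.08206×0.04332) = 17.912/0.095981 = 186.6 K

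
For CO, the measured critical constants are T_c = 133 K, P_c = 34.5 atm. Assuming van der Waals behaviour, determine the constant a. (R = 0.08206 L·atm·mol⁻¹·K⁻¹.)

From T_c = 8a/(27Rb) and P_c = a/(27b²): a = 27 R² T_c²/(64 P_c).
a = 27×(0.08206)²×(133)²/(64×34.5) = 3216.1/2208.0 = 1.457 L²·atm/mol²

a ≈ 1.457 L²·atm/mol²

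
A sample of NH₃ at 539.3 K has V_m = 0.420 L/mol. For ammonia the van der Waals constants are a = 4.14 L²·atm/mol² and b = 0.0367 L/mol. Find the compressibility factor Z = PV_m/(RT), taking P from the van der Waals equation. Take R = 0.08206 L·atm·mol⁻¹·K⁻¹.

Z ≈ 0.8730

P = RT/(V_m − b) − a/V_m² = (0.08206)(539.3)/(0.420 − 0.0367) − 4.14/(0.420)²
  = 44.255/0.38330 − 23.469 = 115.46 − 23.469 = 91.99 atm
Z = PV_m/(RT) = (91.99)(0.420)/((0.08206)(539.3)) = 38.636/44.255 = 0.8730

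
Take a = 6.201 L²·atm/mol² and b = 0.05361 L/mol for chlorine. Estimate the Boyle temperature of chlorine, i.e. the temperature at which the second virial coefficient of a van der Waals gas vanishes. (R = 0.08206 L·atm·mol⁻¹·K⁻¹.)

For a van der Waals gas the second virial coefficient B₂ = b − a/(RT) vanishes at T_B = a/(Rb).
T_B = 6.201/(0.08206×0.05361) = 6.201/0.0043992 = 1410 K

T_B ≈ 1410 K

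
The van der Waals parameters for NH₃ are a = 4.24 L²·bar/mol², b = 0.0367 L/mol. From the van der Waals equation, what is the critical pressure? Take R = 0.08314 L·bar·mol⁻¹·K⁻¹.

For a van der Waals gas, P_c = a/(27b²).
P_c = 4.24/(27×(0.0367)²) = 4.24/0.036366 = 116.6 bar

P_c ≈ 116.6 bar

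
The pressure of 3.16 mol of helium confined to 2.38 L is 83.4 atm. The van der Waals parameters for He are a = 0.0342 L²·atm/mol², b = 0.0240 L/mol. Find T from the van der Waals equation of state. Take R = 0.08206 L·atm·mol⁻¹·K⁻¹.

T ≈ 741.6 K

T = (P + a n²/V²)(V − nb)/(nR)
P + a n²/V² = 83.4 + (0.0342)(3.16)²/(2.38)² = 83.460 atm
V − nb = 2.38 − (3.16)(0.0240) = 2.3042 L
T = (83.460)(2.3042)/((3.16)(0.08206)) = 741.6 K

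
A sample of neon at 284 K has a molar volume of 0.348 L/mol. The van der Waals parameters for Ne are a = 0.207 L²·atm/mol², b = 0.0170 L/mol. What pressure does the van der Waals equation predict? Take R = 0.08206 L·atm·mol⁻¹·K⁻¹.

P = RT/(V_m − b) − a/V_m²
RT/(V_m − b) = (0.08206)(284)/(0.348 − 0.0170) = 23.305/0.33100 = 70.408 atm
a/V_m² = 0.207/(0.348)² = 1.7093 atm
P = 70.408 − 1.7093 = 68.70 atm

P ≈ 68.70 atm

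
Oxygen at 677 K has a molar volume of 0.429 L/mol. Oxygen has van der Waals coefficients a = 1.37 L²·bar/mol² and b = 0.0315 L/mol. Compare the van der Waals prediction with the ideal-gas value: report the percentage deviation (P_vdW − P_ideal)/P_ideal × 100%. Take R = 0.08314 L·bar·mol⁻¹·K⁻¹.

Ideal: P_ideal = RT/V_m = (0.08314)(677)/0.429 = 131.202 bar
vdW: P = RT/(V_m − b) − a/V_m² = 56.2858/0.397500 − 1.37/0.184041 = 141.599 − 7.44399 = 134.155 bar
% deviation = (134.155 − 131.202)/131.202 × 100% = 2.25%

2.25 %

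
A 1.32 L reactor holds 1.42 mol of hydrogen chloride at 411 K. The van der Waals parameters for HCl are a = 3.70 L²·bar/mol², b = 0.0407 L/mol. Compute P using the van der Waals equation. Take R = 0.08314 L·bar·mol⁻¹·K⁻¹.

P = nRT/(V − nb) − a n²/V²
nRT/(V − nb) = (1.42)(0.08314)(411)/(1.32 − 1.42×0.0407) = 48.522/1.2622 = 38.442 bar
a n²/V² = (3.70)(1.42)²/(1.32)² = 4.2818 bar
P = 38.442 − 4.2818 = 34.16 bar

P ≈ 34.16 bar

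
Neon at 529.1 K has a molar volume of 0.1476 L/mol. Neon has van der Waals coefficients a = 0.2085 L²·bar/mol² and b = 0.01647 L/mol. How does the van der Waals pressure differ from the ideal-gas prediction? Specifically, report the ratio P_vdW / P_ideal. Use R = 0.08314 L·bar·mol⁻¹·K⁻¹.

Ideal: P_ideal = RT/V_m = (0.08314)(529.1)/0.1476 = 298.031 bar
vdW: P = RT/(V_m − b) − a/V_m² = 43.9894/0.131130 − 0.2085/0.0217858 = 335.464 − 9.57045 = 325.894 bar
Ratio = 325.894/298.031 = 1.093

P_vdW / P_ideal ≈ 1.093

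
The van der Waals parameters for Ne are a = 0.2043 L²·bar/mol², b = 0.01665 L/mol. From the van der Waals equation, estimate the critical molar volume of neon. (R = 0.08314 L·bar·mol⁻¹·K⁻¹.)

V_m,c ≈ 0.04995 L/mol

For a van der Waals gas, V_m,c = 3b.
V_m,c = 3×0.01665 = 0.04995 L/mol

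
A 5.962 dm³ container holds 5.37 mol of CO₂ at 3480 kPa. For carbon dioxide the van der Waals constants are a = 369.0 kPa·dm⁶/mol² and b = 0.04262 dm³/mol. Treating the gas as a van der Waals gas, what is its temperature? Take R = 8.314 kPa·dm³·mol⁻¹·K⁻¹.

T ≈ 485.3 K

T = (P + a n²/V²)(V − nb)/(nR)
P + a n²/V² = 3480 + (369.0)(5.37)²/(5.962)² = 3779.4 kPa
V − nb = 5.962 − (5.37)(0.04262) = 5.7331 dm³
T = (3779.4)(5.7331)/((5.37)(8.314)) = 485.3 K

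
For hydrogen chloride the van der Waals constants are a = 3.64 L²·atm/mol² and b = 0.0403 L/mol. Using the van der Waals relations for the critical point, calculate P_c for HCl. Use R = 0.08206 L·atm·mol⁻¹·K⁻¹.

P_c ≈ 83.01 atm

For a van der Waals gas, P_c = a/(27b²).
P_c = 3.64/(27×(0.0403)²) = 3.64/0.043850 = 83.01 atm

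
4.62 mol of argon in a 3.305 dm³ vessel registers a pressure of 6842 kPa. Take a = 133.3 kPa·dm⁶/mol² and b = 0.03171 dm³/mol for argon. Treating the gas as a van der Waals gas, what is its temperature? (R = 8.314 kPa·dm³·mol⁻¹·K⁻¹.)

T = (P + a n²/V²)(V − nb)/(nR)
P + a n²/V² = 6842 + (133.3)(4.62)²/(3.305)² = 7102.5 kPa
V − nb = 3.305 − (4.62)(0.03171) = 3.1585 dm³
T = (7102.5)(3.1585)/((4.62)(8.314)) = 584.0 K

T ≈ 584.0 K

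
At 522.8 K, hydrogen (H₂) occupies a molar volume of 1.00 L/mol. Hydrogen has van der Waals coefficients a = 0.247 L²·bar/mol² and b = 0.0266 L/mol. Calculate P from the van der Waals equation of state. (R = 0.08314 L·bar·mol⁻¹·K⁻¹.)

P ≈ 44.41 bar

P = RT/(V_m − b) − a/V_m²
RT/(V_m − b) = (0.08314)(522.8)/(1.00 − 0.0266) = 43.466/0.97340 = 44.654 bar
a/V_m² = 0.247/(1.00)² = 0.24700 bar
P = 44.654 − 0.24700 = 44.41 bar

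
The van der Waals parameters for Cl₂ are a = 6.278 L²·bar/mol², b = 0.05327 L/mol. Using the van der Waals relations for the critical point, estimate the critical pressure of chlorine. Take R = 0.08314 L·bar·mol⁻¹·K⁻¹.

P_c ≈ 81.94 bar

For a van der Waals gas, P_c = a/(27b²).
P_c = 6.278/(27×(0.05327)²) = 6.278/0.076618 = 81.94 bar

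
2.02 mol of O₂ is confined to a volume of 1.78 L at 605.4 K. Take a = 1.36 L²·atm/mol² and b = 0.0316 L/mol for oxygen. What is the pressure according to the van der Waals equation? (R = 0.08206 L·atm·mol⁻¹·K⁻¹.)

P = nRT/(V − nb) − a n²/V²
nRT/(V − nb) = (2.02)(0.08206)(605.4)/(1.78 − 2.02×0.0316) = 100.35/1.7162 = 58.472 atm
a n²/V² = (1.36)(2.02)²/(1.78)² = 1.7515 atm
P = 58.472 − 1.7515 = 56.72 atm

P ≈ 56.72 atm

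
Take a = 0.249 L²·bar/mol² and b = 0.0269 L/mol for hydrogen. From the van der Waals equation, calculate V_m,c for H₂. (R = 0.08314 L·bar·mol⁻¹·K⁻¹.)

For a van der Waals gas, V_m,c = 3b.
V_m,c = 3×0.0269 = 0.08070 L/mol

V_m,c ≈ 0.08070 L/mol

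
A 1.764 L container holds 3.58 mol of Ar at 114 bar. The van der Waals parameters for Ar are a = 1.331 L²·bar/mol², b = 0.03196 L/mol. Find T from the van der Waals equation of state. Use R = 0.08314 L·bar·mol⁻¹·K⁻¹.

T ≈ 662.2 K

T = (P + a n²/V²)(V − nb)/(nR)
P + a n²/V² = 114 + (1.331)(3.58)²/(1.764)² = 119.48 bar
V − nb = 1.764 − (3.58)(0.03196) = 1.6496 L
T = (119.48)(1.6496)/((3.58)(0.08314)) = 662.2 K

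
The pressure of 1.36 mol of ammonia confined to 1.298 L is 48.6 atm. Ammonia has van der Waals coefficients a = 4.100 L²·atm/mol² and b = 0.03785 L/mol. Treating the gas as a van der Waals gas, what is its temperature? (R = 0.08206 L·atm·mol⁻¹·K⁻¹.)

T = (P + a n²/V²)(V − nb)/(nR)
P + a n²/V² = 48.6 + (4.100)(1.36)²/(1.298)² = 53.101 atm
V − nb = 1.298 − (1.36)(0.03785) = 1.2465 L
T = (53.101)(1.2465)/((1.36)(0.08206)) = 593.1 K

T ≈ 593.1 K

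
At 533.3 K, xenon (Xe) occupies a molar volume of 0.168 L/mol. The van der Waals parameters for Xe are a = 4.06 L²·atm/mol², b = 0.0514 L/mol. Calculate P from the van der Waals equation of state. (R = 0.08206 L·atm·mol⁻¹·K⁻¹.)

P = RT/(V_m − b) − a/V_m²
RT/(V_m − b) = (0.08206)(533.3)/(0.168 − 0.0514) = 43.763/0.11660 = 375.33 atm
a/V_m² = 4.06/(0.168)² = 143.85 atm
P = 375.33 − 143.85 = 231.5 atm

P ≈ 231.5 atm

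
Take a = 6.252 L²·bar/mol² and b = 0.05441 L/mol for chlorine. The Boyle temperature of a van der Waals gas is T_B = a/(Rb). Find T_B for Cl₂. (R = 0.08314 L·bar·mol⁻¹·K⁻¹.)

T_B ≈ 1382 K

For a van der Waals gas the second virial coefficient B₂ = b − a/(RT) vanishes at T_B = a/(Rb).
T_B = 6.252/(0.08314×0.05441) = 6.252/0.0045236 = 1382 K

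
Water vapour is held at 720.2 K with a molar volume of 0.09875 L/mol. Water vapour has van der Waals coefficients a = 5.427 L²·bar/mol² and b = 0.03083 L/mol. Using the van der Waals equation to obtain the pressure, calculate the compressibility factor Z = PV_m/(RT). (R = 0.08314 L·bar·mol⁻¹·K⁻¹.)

P = RT/(V_m − b) − a/V_m² = (0.08314)(720.2)/(0.09875 − 0.03083) − 5.427/(0.09875)²
  = 59.877/0.067920 − 556.53 = 881.58 − 556.53 = 325.05 bar
Z = PV_m/(RT) = (325.05)(0.09875)/((0.08314)(720.2)) = 32.099/59.877 = 0.5361

Z ≈ 0.5361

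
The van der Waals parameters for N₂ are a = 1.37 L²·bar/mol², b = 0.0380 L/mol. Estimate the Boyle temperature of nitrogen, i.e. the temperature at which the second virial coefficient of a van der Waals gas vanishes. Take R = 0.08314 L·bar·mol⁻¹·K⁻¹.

For a van der Waals gas the second virial coefficient B₂ = b − a/(RT) vanishes at T_B = a/(Rb).
T_B = 1.37/(0.08314×0.0380) = 1.37/0.0031593 = 433.6 K

T_B ≈ 433.6 K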